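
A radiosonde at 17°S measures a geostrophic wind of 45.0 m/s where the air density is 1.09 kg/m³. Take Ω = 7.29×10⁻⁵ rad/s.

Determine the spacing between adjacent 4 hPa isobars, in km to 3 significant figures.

191 km

Coriolis parameter at 17°S:
f = 2Ω sin φ = 2 × 7.29×10⁻⁵ × sin 17° = 4.26×10⁻⁵ s⁻¹
Geostrophic balance rearranged: |∂P/∂n| = f ρ V_g
|∂P/∂n| = 4.26×10⁻⁵ × 1.09 × 45.0 = 2.09×10⁻³ Pa/m
Isobar spacing: Δn = ΔP/|∂P/∂n| = 400 Pa / 2.09×10⁻³ Pa/m = 191306 m ≈ 191 km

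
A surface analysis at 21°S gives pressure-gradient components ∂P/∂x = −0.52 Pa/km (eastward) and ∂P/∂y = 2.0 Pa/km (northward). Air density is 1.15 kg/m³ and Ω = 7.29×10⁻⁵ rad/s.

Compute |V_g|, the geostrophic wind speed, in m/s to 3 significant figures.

Coriolis parameter at 21°S:
f = 2Ω sin φ = 2 × 7.29×10⁻⁵ × sin 21° = 5.23×10⁻⁵ s⁻¹
In the Southern Hemisphere f is negative: f = −5.23×10⁻⁵ s⁻¹.
Component geostrophic relations (x east, y north):
u_g = −(1/(fρ)) ∂P/∂y,  v_g = (1/(fρ)) ∂P/∂x
u_g = −(2.0×10⁻³)/(−5.23×10⁻⁵ × 1.15) = 33.3 m/s;  v_g = (−0.52×10⁻³)/(−5.23×10⁻⁵ × 1.15) = 8.65 m/s
|V_g| = √(u_g² + v_g²) = 34.4 m/s

34.4 m/s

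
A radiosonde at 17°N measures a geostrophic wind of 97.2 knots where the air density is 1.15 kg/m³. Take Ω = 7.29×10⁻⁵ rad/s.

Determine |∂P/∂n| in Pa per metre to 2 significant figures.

Coriolis parameter at 17°N:
f = 2Ω sin φ = 2 × 7.29×10⁻⁵ × sin 17° = 4.26×10⁻⁵ s⁻¹
Wind speed in SI: 97.2 knots = 50.0 m/s
Geostrophic balance rearranged: |∂P/∂n| = f ρ V_g
|∂P/∂n| = 4.26×10⁻⁵ × 1.15 × 50.0 = 2.45×10⁻³ Pa/m

2.5×10⁻³ Pa/m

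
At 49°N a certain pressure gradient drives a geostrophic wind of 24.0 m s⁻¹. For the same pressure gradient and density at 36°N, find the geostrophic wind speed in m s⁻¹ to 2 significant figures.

31 m s⁻¹

With the same pressure gradient and density, V_g ∝ 1/f ∝ 1/sin φ.
V₂ = V₁ · sin φ₁ / sin φ₂ = 24.0 × sin 49° / sin 36°
V₂ = 24.0 × 0.7547/0.5878 = 31 m s⁻¹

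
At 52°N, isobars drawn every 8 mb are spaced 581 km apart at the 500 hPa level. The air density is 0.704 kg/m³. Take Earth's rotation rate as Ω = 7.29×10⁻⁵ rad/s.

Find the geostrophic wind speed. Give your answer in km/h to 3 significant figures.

61.3 km/h

Coriolis parameter at 52°N:
f = 2Ω sin φ = 2 × 7.29×10⁻⁵ × sin 52° = 1.15×10⁻⁴ s⁻¹
Pressure gradient: |∂P/∂n| = 800 Pa / 581000 m = 1.38×10⁻³ Pa/m
Geostrophic balance (pressure-gradient force = Coriolis force):
V_g = (1/(fρ)) |∂P/∂n| = 1.38×10⁻³ / (1.15×10⁻⁴ × 0.704) = 17.0 m/s
Converting: 17.0 m/s × 3.6 = 61.3 km/h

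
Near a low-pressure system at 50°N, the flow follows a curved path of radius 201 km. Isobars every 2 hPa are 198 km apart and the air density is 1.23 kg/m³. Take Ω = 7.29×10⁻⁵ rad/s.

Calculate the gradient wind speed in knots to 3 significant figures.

Coriolis parameter at 50°N:
f = 2Ω sin φ = 2 × 7.29×10⁻⁵ × sin 50° = 1.12×10⁻⁴ s⁻¹
Pressure gradient: |∂P/∂n| = 200 Pa / 198000 m = 1.01×10⁻³ Pa/m
Geostrophic speed: V_g = |∂P/∂n|/(fρ) = 1.01×10⁻³/(1.12×10⁻⁴ × 1.23) = 7.35 m/s
Around a low, centrifugal force acts outward with Coriolis, so pressure-gradient force balances both:
(1/ρ)|∂P/∂n| = fV + V²/R  →  V² + fR·V − fR·V_g = 0
With fR = 1.12×10⁻⁴ × 201×10³ m = 22.4 m/s:
V = [−fR + √((fR)² + 4 fR V_g)]/2 = [−22.4 + √(22.4² + 4×22.4×7.35)]/2 = 5.84 m/s
Subgeostrophic (V < V_g = 7.35 m/s), as expected around a low.
Converting: 5.84 m/s × 1.944 = 11.3 knots

11.3 knots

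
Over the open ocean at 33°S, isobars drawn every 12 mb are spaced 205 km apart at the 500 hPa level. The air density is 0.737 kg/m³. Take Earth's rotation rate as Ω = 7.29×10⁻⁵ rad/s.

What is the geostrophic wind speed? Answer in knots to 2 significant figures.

190 knots

Coriolis parameter at 33°S:
f = 2Ω sin φ = 2 × 7.29×10⁻⁵ × sin 33° = 7.94×10⁻⁵ s⁻¹
Pressure gradient: |∂P/∂n| = 1200 Pa / 205000 m = 5.85×10⁻³ Pa/m
Geostrophic balance (pressure-gradient force = Coriolis force):
V_g = (1/(fρ)) |∂P/∂n| = 5.85×10⁻³ / (7.94×10⁻⁵ × 0.737) = 100 m/s
Converting: 100 m/s × 1.944 = 190 knots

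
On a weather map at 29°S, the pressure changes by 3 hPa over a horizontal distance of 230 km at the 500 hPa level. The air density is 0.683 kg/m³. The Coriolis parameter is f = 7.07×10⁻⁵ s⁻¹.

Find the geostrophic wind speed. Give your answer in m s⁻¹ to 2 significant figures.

Pressure gradient: |∂P/∂n| = 300 Pa / 230000 m = 1.30×10⁻³ Pa/m
Geostrophic balance (pressure-gradient force = Coriolis force):
V_g = (1/(fρ)) |∂P/∂n| = 1.30×10⁻³ / (7.07×10⁻⁵ × 0.683) = 27.0 m/s

27 m s⁻¹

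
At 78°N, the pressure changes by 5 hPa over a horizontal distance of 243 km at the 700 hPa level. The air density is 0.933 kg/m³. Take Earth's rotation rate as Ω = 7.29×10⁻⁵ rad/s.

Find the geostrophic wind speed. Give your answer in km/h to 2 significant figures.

56 km/h

Coriolis parameter at 78°N:
f = 2Ω sin φ = 2 × 7.29×10⁻⁵ × sin 78° = 1.43×10⁻⁴ s⁻¹
Pressure gradient: |∂P/∂n| = 500 Pa / 243000 m = 2.06×10⁻³ Pa/m
Geostrophic balance (pressure-gradient force = Coriolis force):
V_g = (1/(fρ)) |∂P/∂n| = 2.06×10⁻³ / (1.43×10⁻⁴ × 0.933) = 15.5 m/s
Converting: 15.5 m/s × 3.6 = 56 km/h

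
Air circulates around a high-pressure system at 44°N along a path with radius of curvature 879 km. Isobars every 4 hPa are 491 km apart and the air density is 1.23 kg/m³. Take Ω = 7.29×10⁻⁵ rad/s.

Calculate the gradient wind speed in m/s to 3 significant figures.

7.11 m/s

Coriolis parameter at 44°N:
f = 2Ω sin φ = 2 × 7.29×10⁻⁵ × sin 44° = 1.01×10⁻⁴ s⁻¹
Pressure gradient: |∂P/∂n| = 400 Pa / 491000 m = 8.15×10⁻⁴ Pa/m
Geostrophic speed: V_g = |∂P/∂n|/(fρ) = 8.15×10⁻⁴/(1.01×10⁻⁴ × 1.23) = 6.54 m/s
Around a high, pressure-gradient force acts outward with centrifugal, so Coriolis balances both:
fV = (1/ρ)|∂P/∂n| + V²/R  →  V² − fR·V + fR·V_g = 0
With fR = 1.01×10⁻⁴ × 879×10³ m = 89.0 m/s:
V = [fR − √((fR)² − 4 fR V_g)]/2 = [89.0 − √(89.0² − 4×89.0×6.54)]/2 = 7.11 m/s
Supergeostrophic (V > V_g = 6.54 m/s), as expected around a high.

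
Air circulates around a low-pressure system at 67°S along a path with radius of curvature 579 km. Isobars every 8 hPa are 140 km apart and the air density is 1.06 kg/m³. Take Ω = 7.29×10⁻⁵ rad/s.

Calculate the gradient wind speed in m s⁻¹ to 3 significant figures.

29.2 m s⁻¹

Coriolis parameter at 67°S:
f = 2Ω sin φ = 2 × 7.29×10⁻⁵ × sin 67° = 1.34×10⁻⁴ s⁻¹
Pressure gradient: |∂P/∂n| = 800 Pa / 140000 m = 5.71×10⁻³ Pa/m
Geostrophic speed: V_g = |∂P/∂n|/(fρ) = 5.71×10⁻³/(1.34×10⁻⁴ × 1.06) = 40.2 m/s
Around a low, centrifugal force acts outward with Coriolis, so pressure-gradient force balances both:
(1/ρ)|∂P/∂n| = fV + V²/R  →  V² + fR·V − fR·V_g = 0
With fR = 1.34×10⁻⁴ × 579×10³ m = 77.7 m/s:
V = [−fR + √((fR)² + 4 fR V_g)]/2 = [−77.7 + √(77.7² + 4×77.7×40.2)]/2 = 29.2 m/s
Subgeostrophic (V < V_g = 40.2 m/s), as expected around a low.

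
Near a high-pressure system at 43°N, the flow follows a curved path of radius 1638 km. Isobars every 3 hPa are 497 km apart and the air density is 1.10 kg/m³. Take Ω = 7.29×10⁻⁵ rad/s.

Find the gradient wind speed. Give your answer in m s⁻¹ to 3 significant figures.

Coriolis parameter at 43°N:
f = 2Ω sin φ = 2 × 7.29×10⁻⁵ × sin 43° = 9.94×10⁻⁵ s⁻¹
Pressure gradient: |∂P/∂n| = 300 Pa / 497000 m = 6.04×10⁻⁴ Pa/m
Geostrophic speed: V_g = |∂P/∂n|/(fρ) = 6.04×10⁻⁴/(9.94×10⁻⁵ × 1.10) = 5.52 m/s
Around a high, pressure-gradient force acts outward with centrifugal, so Coriolis balances both:
fV = (1/ρ)|∂P/∂n| + V²/R  →  V² − fR·V + fR·V_g = 0
With fR = 9.94×10⁻⁵ × 1638×10³ m = 163 m/s:
V = [fR − √((fR)² − 4 fR V_g)]/2 = [163 − √(163² − 4×163×5.52)]/2 = 5.72 m/s
Supergeostrophic (V > V_g = 5.52 m/s), as expected around a high.

5.72 m s⁻¹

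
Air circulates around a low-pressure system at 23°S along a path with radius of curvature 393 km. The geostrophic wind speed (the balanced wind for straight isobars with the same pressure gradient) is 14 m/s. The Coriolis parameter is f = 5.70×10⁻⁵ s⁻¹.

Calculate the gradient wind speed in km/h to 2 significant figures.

35 km/h

Around a low, centrifugal force acts outward with Coriolis, so pressure-gradient force balances both:
(1/ρ)|∂P/∂n| = fV + V²/R  →  V² + fR·V − fR·V_g = 0
With fR = 5.70×10⁻⁵ × 393×10³ m = 22.4 m/s:
V = [−fR + √((fR)² + 4 fR V_g)]/2 = [−22.4 + √(22.4² + 4×22.4×14)]/2 = 9.75 m/s
Subgeostrophic (V < V_g = 14 m/s), as expected around a low.
Converting: 9.75 m/s × 3.6 = 35 km/h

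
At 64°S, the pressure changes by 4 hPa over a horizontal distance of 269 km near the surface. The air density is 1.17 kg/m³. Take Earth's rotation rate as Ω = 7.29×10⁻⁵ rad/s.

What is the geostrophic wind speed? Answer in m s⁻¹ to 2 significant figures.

Coriolis parameter at 64°S:
f = 2Ω sin φ = 2 × 7.29×10⁻⁵ × sin 64° = 1.31×10⁻⁴ s⁻¹
Pressure gradient: |∂P/∂n| = 400 Pa / 269000 m = 1.49×10⁻³ Pa/m
Geostrophic balance (pressure-gradient force = Coriolis force):
V_g = (1/(fρ)) |∂P/∂n| = 1.49×10⁻³ / (1.31×10⁻⁴ × 1.17) = 9.70 m/s

9.7 m s⁻¹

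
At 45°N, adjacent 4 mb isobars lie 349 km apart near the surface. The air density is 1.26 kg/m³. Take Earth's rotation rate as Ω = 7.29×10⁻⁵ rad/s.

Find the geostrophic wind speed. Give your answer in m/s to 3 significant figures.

8.82 m/s

Coriolis parameter at 45°N:
f = 2Ω sin φ = 2 × 7.29×10⁻⁵ × sin 45° = 1.03×10⁻⁴ s⁻¹
Pressure gradient: |∂P/∂n| = 400 Pa / 349000 m = 1.15×10⁻³ Pa/m
Geostrophic balance (pressure-gradient force = Coriolis force):
V_g = (1/(fρ)) |∂P/∂n| = 1.15×10⁻³ / (1.03×10⁻⁴ × 1.26) = 8.82 m/s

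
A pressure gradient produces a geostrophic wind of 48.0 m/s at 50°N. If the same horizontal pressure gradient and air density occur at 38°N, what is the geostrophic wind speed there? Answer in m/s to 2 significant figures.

60 m/s

With the same pressure gradient and density, V_g ∝ 1/f ∝ 1/sin φ.
V₂ = V₁ · sin φ₁ / sin φ₂ = 48.0 × sin 50° / sin 38°
V₂ = 48.0 × 0.7660/0.6157 = 60 m/s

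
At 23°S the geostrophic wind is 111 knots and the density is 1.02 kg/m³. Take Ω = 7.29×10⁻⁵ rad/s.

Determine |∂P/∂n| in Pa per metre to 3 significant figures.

3.32×10⁻³ Pa/m

Coriolis parameter at 23°S:
f = 2Ω sin φ = 2 × 7.29×10⁻⁵ × sin 23° = 5.70×10⁻⁵ s⁻¹
Wind speed in SI: 111 knots = 57.1 m/s
Geostrophic balance rearranged: |∂P/∂n| = f ρ V_g
|∂P/∂n| = 5.70×10⁻⁵ × 1.02 × 57.1 = 3.32×10⁻³ Pa/m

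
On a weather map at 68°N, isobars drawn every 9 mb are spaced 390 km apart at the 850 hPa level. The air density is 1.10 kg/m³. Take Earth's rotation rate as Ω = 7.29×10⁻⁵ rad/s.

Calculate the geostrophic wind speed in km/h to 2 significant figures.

56 km/h

Coriolis parameter at 68°N:
f = 2Ω sin φ = 2 × 7.29×10⁻⁵ × sin 68° = 1.35×10⁻⁴ s⁻¹
Pressure gradient: |∂P/∂n| = 900 Pa / 390000 m = 2.31×10⁻³ Pa/m
Geostrophic balance (pressure-gradient force = Coriolis force):
V_g = (1/(fρ)) |∂P/∂n| = 2.31×10⁻³ / (1.35×10⁻⁴ × 1.10) = 15.5 m/s
Converting: 15.5 m/s × 3.6 = 56 km/h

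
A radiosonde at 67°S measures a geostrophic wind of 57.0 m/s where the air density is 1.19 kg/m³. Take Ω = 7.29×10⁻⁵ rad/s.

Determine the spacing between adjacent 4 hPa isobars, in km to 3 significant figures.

43.9 km

Coriolis parameter at 67°S:
f = 2Ω sin φ = 2 × 7.29×10⁻⁵ × sin 67° = 1.34×10⁻⁴ s⁻¹
Geostrophic balance rearranged: |∂P/∂n| = f ρ V_g
|∂P/∂n| = 1.34×10⁻⁴ × 1.19 × 57.0 = 9.10×10⁻³ Pa/m
Isobar spacing: Δn = ΔP/|∂P/∂n| = 400 Pa / 9.10×10⁻³ Pa/m = 43939 m ≈ 43.9 km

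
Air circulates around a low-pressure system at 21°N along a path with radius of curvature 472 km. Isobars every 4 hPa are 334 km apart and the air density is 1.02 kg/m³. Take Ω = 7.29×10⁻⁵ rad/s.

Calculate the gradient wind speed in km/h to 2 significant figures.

Coriolis parameter at 21°N:
f = 2Ω sin φ = 2 × 7.29×10⁻⁵ × sin 21° = 5.23×10⁻⁵ s⁻¹
Pressure gradient: |∂P/∂n| = 400 Pa / 334000 m = 1.20×10⁻³ Pa/m
Geostrophic speed: V_g = |∂P/∂n|/(fρ) = 1.20×10⁻³/(5.23×10⁻⁵ × 1.02) = 22.5 m/s
Around a low, centrifugal force acts outward with Coriolis, so pressure-gradient force balances both:
(1/ρ)|∂P/∂n| = fV + V²/R  →  V² + fR·V − fR·V_g = 0
With fR = 5.23×10⁻⁵ × 472×10³ m = 24.7 m/s:
V = [−fR + √((fR)² + 4 fR V_g)]/2 = [−24.7 + √(24.7² + 4×24.7×22.5)]/2 = 14.2 m/s
Subgeostrophic (V < V_g = 22.5 m/s), as expected around a low.
Converting: 14.2 m/s × 3.6 = 51 km/h

51 km/h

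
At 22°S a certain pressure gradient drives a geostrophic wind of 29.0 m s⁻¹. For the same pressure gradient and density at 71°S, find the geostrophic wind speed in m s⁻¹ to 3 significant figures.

11.5 m s⁻¹

With the same pressure gradient and density, V_g ∝ 1/f ∝ 1/sin φ.
V₂ = V₁ · sin φ₁ / sin φ₂ = 29.0 × sin 22° / sin 71°
V₂ = 29.0 × 0.3746/0.9455 = 11.5 m s⁻¹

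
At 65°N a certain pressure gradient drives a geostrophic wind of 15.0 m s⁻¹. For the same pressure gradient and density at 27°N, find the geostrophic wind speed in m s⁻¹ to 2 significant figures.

30 m s⁻¹

With the same pressure gradient and density, V_g ∝ 1/f ∝ 1/sin φ.
V₂ = V₁ · sin φ₁ / sin φ₂ = 15.0 × sin 65° / sin 27°
V₂ = 15.0 × 0.9063/0.4540 = 30 m s⁻¹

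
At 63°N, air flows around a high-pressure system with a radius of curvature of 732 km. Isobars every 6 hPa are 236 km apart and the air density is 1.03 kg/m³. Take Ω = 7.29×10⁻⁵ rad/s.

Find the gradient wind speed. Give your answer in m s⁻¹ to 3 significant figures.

Coriolis parameter at 63°N:
f = 2Ω sin φ = 2 × 7.29×10⁻⁵ × sin 63° = 1.30×10⁻⁴ s⁻¹
Pressure gradient: |∂P/∂n| = 600 Pa / 236000 m = 2.54×10⁻³ Pa/m
Geostrophic speed: V_g = |∂P/∂n|/(fρ) = 2.54×10⁻³/(1.30×10⁻⁴ × 1.03) = 19.0 m/s
Around a high, pressure-gradient force acts outward with centrifugal, so Coriolis balances both:
fV = (1/ρ)|∂P/∂n| + V²/R  →  V² − fR·V + fR·V_g = 0
With fR = 1.30×10⁻⁴ × 732×10³ m = 95.1 m/s:
V = [fR − √((fR)² − 4 fR V_g)]/2 = [95.1 − √(95.1² − 4×95.1×19)]/2 = 26.2 m/s
Supergeostrophic (V > V_g = 19 m/s), as expected around a high.

26.2 m s⁻¹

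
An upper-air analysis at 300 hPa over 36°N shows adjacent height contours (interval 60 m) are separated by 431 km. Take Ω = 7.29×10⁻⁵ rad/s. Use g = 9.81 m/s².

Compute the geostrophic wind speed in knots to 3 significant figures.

31.0 knots

Coriolis parameter at 36°N:
f = 2Ω sin φ = 2 × 7.29×10⁻⁵ × sin 36° = 8.57×10⁻⁵ s⁻¹
Height gradient: |∂Z/∂n| = 60 m / 431000 m = 1.39×10⁻⁴
On a pressure surface, geostrophic balance gives V_g = (g/f)|∂Z/∂n|:
V_g = 9.81 × 1.39×10⁻⁴ / 8.57×10⁻⁵ = 15.9 m/s
Converting: 15.9 m/s × 1.944 = 31.0 knots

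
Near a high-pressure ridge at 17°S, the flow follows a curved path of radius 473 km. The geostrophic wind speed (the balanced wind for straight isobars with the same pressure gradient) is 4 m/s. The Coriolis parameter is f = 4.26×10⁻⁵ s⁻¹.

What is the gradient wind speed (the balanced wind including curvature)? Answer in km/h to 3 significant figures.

19.8 km/h

Around a high, pressure-gradient force acts outward with centrifugal, so Coriolis balances both:
fV = (1/ρ)|∂P/∂n| + V²/R  →  V² − fR·V + fR·V_g = 0
With fR = 4.26×10⁻⁵ × 473×10³ m = 20.1 m/s:
V = [fR − √((fR)² − 4 fR V_g)]/2 = [20.1 − √(20.1² − 4×20.1×4)]/2 = 5.5 m/s
Supergeostrophic (V > V_g = 4 m/s), as expected around a high.
Converting: 5.5 m/s × 3.6 = 19.8 km/h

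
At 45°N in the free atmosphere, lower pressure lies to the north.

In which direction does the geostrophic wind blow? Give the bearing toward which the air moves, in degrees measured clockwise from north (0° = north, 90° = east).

090°

The pressure-gradient force points toward the north (bearing 000°).
Geostrophic balance: in the Northern Hemisphere the Coriolis force deflects motion to the right, so the geostrophic wind blows 90° to the right of the pressure-gradient force (low pressure on the left).
Rotating 000° by 90° clockwise gives 090° — the wind blows toward the east.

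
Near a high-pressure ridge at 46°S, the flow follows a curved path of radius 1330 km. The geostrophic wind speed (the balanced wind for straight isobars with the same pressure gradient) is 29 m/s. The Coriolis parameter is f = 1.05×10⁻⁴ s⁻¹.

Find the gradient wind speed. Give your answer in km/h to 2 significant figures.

Around a high, pressure-gradient force acts outward with centrifugal, so Coriolis balances both:
fV = (1/ρ)|∂P/∂n| + V²/R  →  V² − fR·V + fR·V_g = 0
With fR = 1.05×10⁻⁴ × 1330×10³ m = 140 m/s:
V = [fR − √((fR)² − 4 fR V_g)]/2 = [140 − √(140² − 4×140×29)]/2 = 41.1 m/s
Supergeostrophic (V > V_g = 29 m/s), as expected around a high.
Converting: 41.1 m/s × 3.6 = 150 km/h

150 km/h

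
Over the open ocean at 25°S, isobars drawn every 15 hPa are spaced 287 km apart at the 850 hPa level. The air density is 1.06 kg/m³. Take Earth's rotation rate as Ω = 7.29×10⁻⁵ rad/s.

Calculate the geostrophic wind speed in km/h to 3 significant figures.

288 km/h

Coriolis parameter at 25°S:
f = 2Ω sin φ = 2 × 7.29×10⁻⁵ × sin 25° = 6.16×10⁻⁵ s⁻¹
Pressure gradient: |∂P/∂n| = 1500 Pa / 287000 m = 5.23×10⁻³ Pa/m
Geostrophic balance (pressure-gradient force = Coriolis force):
V_g = (1/(fρ)) |∂P/∂n| = 5.23×10⁻³ / (6.16×10⁻⁵ × 1.06) = 80.0 m/s
Converting: 80.0 m/s × 3.6 = 288 km/h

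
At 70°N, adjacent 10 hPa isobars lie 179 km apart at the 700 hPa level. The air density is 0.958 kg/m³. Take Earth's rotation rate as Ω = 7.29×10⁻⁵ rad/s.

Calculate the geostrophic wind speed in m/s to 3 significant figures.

42.6 m/s

Coriolis parameter at 70°N:
f = 2Ω sin φ = 2 × 7.29×10⁻⁵ × sin 70° = 1.37×10⁻⁴ s⁻¹
Pressure gradient: |∂P/∂n| = 1000 Pa / 179000 m = 5.59×10⁻³ Pa/m
Geostrophic balance (pressure-gradient force = Coriolis force):
V_g = (1/(fρ)) |∂P/∂n| = 5.59×10⁻³ / (1.37×10⁻⁴ × 0.958) = 42.6 m/s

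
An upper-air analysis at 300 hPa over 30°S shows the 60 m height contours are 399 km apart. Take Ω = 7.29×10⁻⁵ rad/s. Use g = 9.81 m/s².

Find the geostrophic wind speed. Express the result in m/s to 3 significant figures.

20.2 m/s

Coriolis parameter at 30°S:
f = 2Ω sin φ = 2 × 7.29×10⁻⁵ × sin 30° = 7.29×10⁻⁵ s⁻¹
Height gradient: |∂Z/∂n| = 60 m / 399000 m = 1.50×10⁻⁴
On a pressure surface, geostrophic balance gives V_g = (g/f)|∂Z/∂n|:
V_g = 9.81 × 1.50×10⁻⁴ / 7.29×10⁻⁵ = 20.2 m/s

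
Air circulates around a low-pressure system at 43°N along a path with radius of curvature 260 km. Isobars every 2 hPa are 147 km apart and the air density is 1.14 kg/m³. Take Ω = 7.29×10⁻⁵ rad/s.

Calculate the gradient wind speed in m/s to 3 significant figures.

8.92 m/s

Coriolis parameter at 43°N:
f = 2Ω sin φ = 2 × 7.29×10⁻⁵ × sin 43° = 9.94×10⁻⁵ s⁻¹
Pressure gradient: |∂P/∂n| = 200 Pa / 147000 m = 1.36×10⁻³ Pa/m
Geostrophic speed: V_g = |∂P/∂n|/(fρ) = 1.36×10⁻³/(9.94×10⁻⁵ × 1.14) = 12.0 m/s
Around a low, centrifugal force acts outward with Coriolis, so pressure-gradient force balances both:
(1/ρ)|∂P/∂n| = fV + V²/R  →  V² + fR·V − fR·V_g = 0
With fR = 9.94×10⁻⁵ × 260×10³ m = 25.9 m/s:
V = [−fR + √((fR)² + 4 fR V_g)]/2 = [−25.9 + √(25.9² + 4×25.9×12)]/2 = 8.92 m/s
Subgeostrophic (V < V_g = 12 m/s), as expected around a low.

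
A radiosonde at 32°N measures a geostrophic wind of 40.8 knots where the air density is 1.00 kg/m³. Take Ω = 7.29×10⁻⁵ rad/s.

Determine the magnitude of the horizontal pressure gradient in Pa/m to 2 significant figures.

1.6×10⁻³ Pa/m

Coriolis parameter at 32°N:
f = 2Ω sin φ = 2 × 7.29×10⁻⁵ × sin 32° = 7.73×10⁻⁵ s⁻¹
Wind speed in SI: 40.8 knots = 21.0 m/s
Geostrophic balance rearranged: |∂P/∂n| = f ρ V_g
|∂P/∂n| = 7.73×10⁻⁵ × 1.00 × 21.0 = 1.62×10⁻³ Pa/m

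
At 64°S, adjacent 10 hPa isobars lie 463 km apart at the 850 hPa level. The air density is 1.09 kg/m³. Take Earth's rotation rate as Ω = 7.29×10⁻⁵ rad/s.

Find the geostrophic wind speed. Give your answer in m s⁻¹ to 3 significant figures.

15.1 m s⁻¹

Coriolis parameter at 64°S:
f = 2Ω sin φ = 2 × 7.29×10⁻⁵ × sin 64° = 1.31×10⁻⁴ s⁻¹
Pressure gradient: |∂P/∂n| = 1000 Pa / 463000 m = 2.16×10⁻³ Pa/m
Geostrophic balance (pressure-gradient force = Coriolis force):
V_g = (1/(fρ)) |∂P/∂n| = 2.16×10⁻³ / (1.31×10⁻⁴ × 1.09) = 15.1 m/s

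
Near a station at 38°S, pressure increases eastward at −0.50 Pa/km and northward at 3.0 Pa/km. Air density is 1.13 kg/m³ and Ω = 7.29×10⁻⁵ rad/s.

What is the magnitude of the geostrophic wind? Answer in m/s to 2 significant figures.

Coriolis parameter at 38°S:
f = 2Ω sin φ = 2 × 7.29×10⁻⁵ × sin 38° = 8.98×10⁻⁵ s⁻¹
In the Southern Hemisphere f is negative: f = −8.98×10⁻⁵ s⁻¹.
Component geostrophic relations (x east, y north):
u_g = −(1/(fρ)) ∂P/∂y,  v_g = (1/(fρ)) ∂P/∂x
u_g = −(3.0×10⁻³)/(−8.98×10⁻⁵ × 1.13) = 29.6 m/s;  v_g = (−0.50×10⁻³)/(−8.98×10⁻⁵ × 1.13) = 4.93 m/s
|V_g| = √(u_g² + v_g²) = 30.0 m/s

30 m/s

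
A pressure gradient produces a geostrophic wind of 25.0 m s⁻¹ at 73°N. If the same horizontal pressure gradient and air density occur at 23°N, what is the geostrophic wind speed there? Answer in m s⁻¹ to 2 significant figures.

61 m s⁻¹

With the same pressure gradient and density, V_g ∝ 1/f ∝ 1/sin φ.
V₂ = V₁ · sin φ₁ / sin φ₂ = 25.0 × sin 73° / sin 23°
V₂ = 25.0 × 0.9563/0.3907 = 61 m s⁻¹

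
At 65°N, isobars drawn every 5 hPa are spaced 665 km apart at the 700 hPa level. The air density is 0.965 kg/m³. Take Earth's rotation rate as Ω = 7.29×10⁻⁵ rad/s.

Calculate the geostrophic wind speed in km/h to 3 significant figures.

21.2 km/h

Coriolis parameter at 65°N:
f = 2Ω sin φ = 2 × 7.29×10⁻⁵ × sin 65° = 1.32×10⁻⁴ s⁻¹
Pressure gradient: |∂P/∂n| = 500 Pa / 665000 m = 7.52×10⁻⁴ Pa/m
Geostrophic balance (pressure-gradient force = Coriolis force):
V_g = (1/(fρ)) |∂P/∂n| = 7.52×10⁻⁴ / (1.32×10⁻⁴ × 0.965) = 5.90 m/s
Converting: 5.90 m/s × 3.6 = 21.2 km/h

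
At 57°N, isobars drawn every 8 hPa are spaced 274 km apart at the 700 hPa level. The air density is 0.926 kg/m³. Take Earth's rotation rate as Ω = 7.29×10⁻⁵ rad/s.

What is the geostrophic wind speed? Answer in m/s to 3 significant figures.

Coriolis parameter at 57°N:
f = 2Ω sin φ = 2 × 7.29×10⁻⁵ × sin 57° = 1.22×10⁻⁴ s⁻¹
Pressure gradient: |∂P/∂n| = 800 Pa / 274000 m = 2.92×10⁻³ Pa/m
Geostrophic balance (pressure-gradient force = Coriolis force):
V_g = (1/(fρ)) |∂P/∂n| = 2.92×10⁻³ / (1.22×10⁻⁴ × 0.926) = 25.8 m/s

25.8 m/s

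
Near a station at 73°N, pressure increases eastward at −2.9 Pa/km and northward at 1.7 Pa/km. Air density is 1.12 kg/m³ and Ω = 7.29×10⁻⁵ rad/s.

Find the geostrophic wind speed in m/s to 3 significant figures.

Coriolis parameter at 73°N:
f = 2Ω sin φ = 2 × 7.29×10⁻⁵ × sin 73° = 1.39×10⁻⁴ s⁻¹
Component geostrophic relations (x east, y north):
u_g = −(1/(fρ)) ∂P/∂y,  v_g = (1/(fρ)) ∂P/∂x
u_g = −(1.7×10⁻³)/(1.39×10⁻⁴ × 1.12) = −10.9 m/s;  v_g = (−2.9×10⁻³)/(1.39×10⁻⁴ × 1.12) = −18.6 m/s
|V_g| = √(u_g² + v_g²) = 21.5 m/s

21.5 m/s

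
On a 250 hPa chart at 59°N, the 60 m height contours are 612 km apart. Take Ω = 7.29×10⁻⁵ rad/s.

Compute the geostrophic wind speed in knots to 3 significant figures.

Coriolis parameter at 59°N:
f = 2Ω sin φ = 2 × 7.29×10⁻⁵ × sin 59° = 1.25×10⁻⁴ s⁻¹
Height gradient: |∂Z/∂n| = 60 m / 612000 m = 9.80×10⁻⁵
On a pressure surface, geostrophic balance gives V_g = (g/f)|∂Z/∂n|:
V_g = 9.81 × 9.80×10⁻⁵ / 1.25×10⁻⁴ = 7.70 m/s
Converting: 7.70 m/s × 1.944 = 15.0 knots

15.0 knots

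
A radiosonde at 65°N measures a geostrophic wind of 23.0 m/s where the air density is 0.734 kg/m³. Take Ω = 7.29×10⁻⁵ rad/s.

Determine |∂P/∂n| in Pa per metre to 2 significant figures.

2.2×10⁻³ Pa/m

Coriolis parameter at 65°N:
f = 2Ω sin φ = 2 × 7.29×10⁻⁵ × sin 65° = 1.32×10⁻⁴ s⁻¹
Geostrophic balance rearranged: |∂P/∂n| = f ρ V_g
|∂P/∂n| = 1.32×10⁻⁴ × 0.734 × 23.0 = 2.23×10⁻³ Pa/m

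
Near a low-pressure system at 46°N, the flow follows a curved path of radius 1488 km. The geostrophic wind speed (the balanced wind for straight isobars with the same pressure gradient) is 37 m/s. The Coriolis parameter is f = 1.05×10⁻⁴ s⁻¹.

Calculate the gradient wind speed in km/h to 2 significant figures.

110 km/h

Around a low, centrifugal force acts outward with Coriolis, so pressure-gradient force balances both:
(1/ρ)|∂P/∂n| = fV + V²/R  →  V² + fR·V − fR·V_g = 0
With fR = 1.05×10⁻⁴ × 1488×10³ m = 156 m/s:
V = [−fR + √((fR)² + 4 fR V_g)]/2 = [−156 + √(156² + 4×156×37)]/2 = 30.9 m/s
Subgeostrophic (V < V_g = 37 m/s), as expected around a low.
Converting: 30.9 m/s × 3.6 = 110 km/h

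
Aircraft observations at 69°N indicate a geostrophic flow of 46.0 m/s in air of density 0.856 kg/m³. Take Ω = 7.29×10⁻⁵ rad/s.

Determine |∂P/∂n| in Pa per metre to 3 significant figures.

Coriolis parameter at 69°N:
f = 2Ω sin φ = 2 × 7.29×10⁻⁵ × sin 69° = 1.36×10⁻⁴ s⁻¹
Geostrophic balance rearranged: |∂P/∂n| = f ρ V_g
|∂P/∂n| = 1.36×10⁻⁴ × 0.856 × 46.0 = 5.36×10⁻³ Pa/m

5.36×10⁻³ Pa/m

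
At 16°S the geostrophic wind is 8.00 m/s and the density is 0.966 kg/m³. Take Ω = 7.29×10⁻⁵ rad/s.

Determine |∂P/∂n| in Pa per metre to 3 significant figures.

Coriolis parameter at 16°S:
f = 2Ω sin φ = 2 × 7.29×10⁻⁵ × sin 16° = 4.02×10⁻⁵ s⁻¹
Geostrophic balance rearranged: |∂P/∂n| = f ρ V_g
|∂P/∂n| = 4.02×10⁻⁵ × 0.966 × 8.00 = 3.11×10⁻⁴ Pa/m

3.11×10⁻⁴ Pa/m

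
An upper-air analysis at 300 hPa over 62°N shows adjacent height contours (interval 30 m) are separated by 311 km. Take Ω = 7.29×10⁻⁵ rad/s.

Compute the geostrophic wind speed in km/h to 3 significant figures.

26.5 km/h

Coriolis parameter at 62°N:
f = 2Ω sin φ = 2 × 7.29×10⁻⁵ × sin 62° = 1.29×10⁻⁴ s⁻¹
Height gradient: |∂Z/∂n| = 30 m / 311000 m = 9.65×10⁻⁵
On a pressure surface, geostrophic balance gives V_g = (g/f)|∂Z/∂n|:
V_g = 9.81 × 9.65×10⁻⁵ / 1.29×10⁻⁴ = 7.35 m/s
Converting: 7.35 m/s × 3.6 = 26.5 km/h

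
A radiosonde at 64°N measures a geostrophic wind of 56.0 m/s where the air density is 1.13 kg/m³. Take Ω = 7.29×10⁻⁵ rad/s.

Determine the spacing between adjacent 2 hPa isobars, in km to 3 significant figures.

24.1 km

Coriolis parameter at 64°N:
f = 2Ω sin φ = 2 × 7.29×10⁻⁵ × sin 64° = 1.31×10⁻⁴ s⁻¹
Geostrophic balance rearranged: |∂P/∂n| = f ρ V_g
|∂P/∂n| = 1.31×10⁻⁴ × 1.13 × 56.0 = 8.29×10⁻³ Pa/m
Isobar spacing: Δn = ΔP/|∂P/∂n| = 200 Pa / 8.29×10⁻³ Pa/m = 24118 m ≈ 24.1 km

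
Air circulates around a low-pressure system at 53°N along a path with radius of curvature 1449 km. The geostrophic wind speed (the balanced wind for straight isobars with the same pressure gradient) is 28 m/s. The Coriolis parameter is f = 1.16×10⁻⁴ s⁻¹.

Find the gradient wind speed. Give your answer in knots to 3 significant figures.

47.5 knots

Around a low, centrifugal force acts outward with Coriolis, so pressure-gradient force balances both:
(1/ρ)|∂P/∂n| = fV + V²/R  →  V² + fR·V − fR·V_g = 0
With fR = 1.16×10⁻⁴ × 1449×10³ m = 168 m/s:
V = [−fR + √((fR)² + 4 fR V_g)]/2 = [−168 + √(168² + 4×168×28)]/2 = 24.4 m/s
Subgeostrophic (V < V_g = 28 m/s), as expected around a low.
Converting: 24.4 m/s × 1.944 = 47.5 knots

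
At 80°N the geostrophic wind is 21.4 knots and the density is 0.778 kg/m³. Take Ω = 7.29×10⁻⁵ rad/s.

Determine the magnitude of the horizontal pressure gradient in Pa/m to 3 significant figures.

Coriolis parameter at 80°N:
f = 2Ω sin φ = 2 × 7.29×10⁻⁵ × sin 80° = 1.44×10⁻⁴ s⁻¹
Wind speed in SI: 21.4 knots = 11.0 m/s
Geostrophic balance rearranged: |∂P/∂n| = f ρ V_g
|∂P/∂n| = 1.44×10⁻⁴ × 0.778 × 11.0 = 1.23×10⁻³ Pa/m

1.23×10⁻³ Pa/m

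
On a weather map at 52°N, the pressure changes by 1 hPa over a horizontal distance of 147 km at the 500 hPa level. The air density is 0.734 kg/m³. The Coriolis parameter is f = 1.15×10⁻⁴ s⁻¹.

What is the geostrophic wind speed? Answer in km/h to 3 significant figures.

29.0 km/h

Pressure gradient: |∂P/∂n| = 100 Pa / 147000 m = 6.80×10⁻⁴ Pa/m
Geostrophic balance (pressure-gradient force = Coriolis force):
V_g = (1/(fρ)) |∂P/∂n| = 6.80×10⁻⁴ / (1.15×10⁻⁴ × 0.734) = 8.06 m/s
Converting: 8.06 m/s × 3.6 = 29.0 km/h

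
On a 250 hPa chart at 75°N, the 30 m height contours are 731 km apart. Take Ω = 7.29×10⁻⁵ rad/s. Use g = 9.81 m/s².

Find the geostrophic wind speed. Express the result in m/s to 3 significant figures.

2.86 m/s

Coriolis parameter at 75°N:
f = 2Ω sin φ = 2 × 7.29×10⁻⁵ × sin 75° = 1.41×10⁻⁴ s⁻¹
Height gradient: |∂Z/∂n| = 30 m / 731000 m = 4.10×10⁻⁵
On a pressure surface, geostrophic balance gives V_g = (g/f)|∂Z/∂n|:
V_g = 9.81 × 4.10×10⁻⁵ / 1.41×10⁻⁴ = 2.86 m/s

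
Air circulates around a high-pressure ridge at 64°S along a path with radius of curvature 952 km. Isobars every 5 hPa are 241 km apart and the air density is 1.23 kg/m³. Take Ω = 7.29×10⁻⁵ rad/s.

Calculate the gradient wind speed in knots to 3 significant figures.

28.3 knots

Coriolis parameter at 64°S:
f = 2Ω sin φ = 2 × 7.29×10⁻⁵ × sin 64° = 1.31×10⁻⁴ s⁻¹
Pressure gradient: |∂P/∂n| = 500 Pa / 241000 m = 2.07×10⁻³ Pa/m
Geostrophic speed: V_g = |∂P/∂n|/(fρ) = 2.07×10⁻³/(1.31×10⁻⁴ × 1.23) = 12.9 m/s
Around a high, pressure-gradient force acts outward with centrifugal, so Coriolis balances both:
fV = (1/ρ)|∂P/∂n| + V²/R  →  V² − fR·V + fR·V_g = 0
With fR = 1.31×10⁻⁴ × 952×10³ m = 125 m/s:
V = [fR − √((fR)² − 4 fR V_g)]/2 = [125 − √(125² − 4×125×12.9)]/2 = 14.6 m/s
Supergeostrophic (V > V_g = 12.9 m/s), as expected around a high.
Converting: 14.6 m/s × 1.944 = 28.3 knots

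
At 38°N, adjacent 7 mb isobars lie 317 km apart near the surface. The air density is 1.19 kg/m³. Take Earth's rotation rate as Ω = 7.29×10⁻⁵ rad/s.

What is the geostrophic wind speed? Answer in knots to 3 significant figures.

40.2 knots

Coriolis parameter at 38°N:
f = 2Ω sin φ = 2 × 7.29×10⁻⁵ × sin 38° = 8.98×10⁻⁵ s⁻¹
Pressure gradient: |∂P/∂n| = 700 Pa / 317000 m = 2.21×10⁻³ Pa/m
Geostrophic balance (pressure-gradient force = Coriolis force):
V_g = (1/(fρ)) |∂P/∂n| = 2.21×10⁻³ / (8.98×10⁻⁵ × 1.19) = 20.7 m/s
Converting: 20.7 m/s × 1.944 = 40.2 knots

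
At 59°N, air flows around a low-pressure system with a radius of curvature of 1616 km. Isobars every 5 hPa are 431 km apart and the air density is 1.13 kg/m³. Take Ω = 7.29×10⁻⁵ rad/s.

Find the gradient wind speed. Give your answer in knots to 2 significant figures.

15 knots

Coriolis parameter at 59°N:
f = 2Ω sin φ = 2 × 7.29×10⁻⁵ × sin 59° = 1.25×10⁻⁴ s⁻¹
Pressure gradient: |∂P/∂n| = 500 Pa / 431000 m = 1.16×10⁻³ Pa/m
Geostrophic speed: V_g = |∂P/∂n|/(fρ) = 1.16×10⁻³/(1.25×10⁻⁴ × 1.13) = 8.21 m/s
Around a low, centrifugal force acts outward with Coriolis, so pressure-gradient force balances both:
(1/ρ)|∂P/∂n| = fV + V²/R  →  V² + fR·V − fR·V_g = 0
With fR = 1.25×10⁻⁴ × 1616×10³ m = 202 m/s:
V = [−fR + √((fR)² + 4 fR V_g)]/2 = [−202 + √(202² + 4×202×8.21)]/2 = 7.91 m/s
Subgeostrophic (V < V_g = 8.21 m/s), as expected around a low.
Converting: 7.91 m/s × 1.944 = 15 knots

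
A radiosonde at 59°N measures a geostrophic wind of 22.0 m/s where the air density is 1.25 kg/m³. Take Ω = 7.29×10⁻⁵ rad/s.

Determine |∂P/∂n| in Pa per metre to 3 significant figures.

3.44×10⁻³ Pa/m

Coriolis parameter at 59°N:
f = 2Ω sin φ = 2 × 7.29×10⁻⁵ × sin 59° = 1.25×10⁻⁴ s⁻¹
Geostrophic balance rearranged: |∂P/∂n| = f ρ V_g
|∂P/∂n| = 1.25×10⁻⁴ × 1.25 × 22.0 = 3.44×10⁻³ Pa/m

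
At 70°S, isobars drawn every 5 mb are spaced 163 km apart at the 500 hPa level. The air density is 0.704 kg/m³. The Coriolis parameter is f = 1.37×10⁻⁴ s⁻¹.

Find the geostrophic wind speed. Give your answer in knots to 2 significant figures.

Pressure gradient: |∂P/∂n| = 500 Pa / 163000 m = 3.07×10⁻³ Pa/m
Geostrophic balance (pressure-gradient force = Coriolis force):
V_g = (1/(fρ)) |∂P/∂n| = 3.07×10⁻³ / (1.37×10⁻⁴ × 0.704) = 31.8 m/s
Converting: 31.8 m/s × 1.944 = 62 knots

62 knots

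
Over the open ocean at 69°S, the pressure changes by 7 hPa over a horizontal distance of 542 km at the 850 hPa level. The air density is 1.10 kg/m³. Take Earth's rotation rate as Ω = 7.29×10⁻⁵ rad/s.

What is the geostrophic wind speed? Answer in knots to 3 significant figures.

16.8 knots

Coriolis parameter at 69°S:
f = 2Ω sin φ = 2 × 7.29×10⁻⁵ × sin 69° = 1.36×10⁻⁴ s⁻¹
Pressure gradient: |∂P/∂n| = 700 Pa / 542000 m = 1.29×10⁻³ Pa/m
Geostrophic balance (pressure-gradient force = Coriolis force):
V_g = (1/(fρ)) |∂P/∂n| = 1.29×10⁻³ / (1.36×10⁻⁴ × 1.10) = 8.63 m/s
Converting: 8.63 m/s × 1.944 = 16.8 knots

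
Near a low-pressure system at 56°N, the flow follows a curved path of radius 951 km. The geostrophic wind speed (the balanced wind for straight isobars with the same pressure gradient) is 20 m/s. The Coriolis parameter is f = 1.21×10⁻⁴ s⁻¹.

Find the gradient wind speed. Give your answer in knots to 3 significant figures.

Around a low, centrifugal force acts outward with Coriolis, so pressure-gradient force balances both:
(1/ρ)|∂P/∂n| = fV + V²/R  →  V² + fR·V − fR·V_g = 0
With fR = 1.21×10⁻⁴ × 951×10³ m = 115 m/s:
V = [−fR + √((fR)² + 4 fR V_g)]/2 = [−115 + √(115² + 4×115×20)]/2 = 17.4 m/s
Subgeostrophic (V < V_g = 20 m/s), as expected around a low.
Converting: 17.4 m/s × 1.944 = 33.8 knots

33.8 knots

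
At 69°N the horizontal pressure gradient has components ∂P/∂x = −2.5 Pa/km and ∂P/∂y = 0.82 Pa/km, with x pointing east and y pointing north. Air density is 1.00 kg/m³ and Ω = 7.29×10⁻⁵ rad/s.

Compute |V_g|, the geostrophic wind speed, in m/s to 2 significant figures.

Coriolis parameter at 69°N:
f = 2Ω sin φ = 2 × 7.29×10⁻⁵ × sin 69° = 1.36×10⁻⁴ s⁻¹
Component geostrophic relations (x east, y north):
u_g = −(1/(fρ)) ∂P/∂y,  v_g = (1/(fρ)) ∂P/∂x
u_g = −(0.82×10⁻³)/(1.36×10⁻⁴ × 1.00) = −6.02 m/s;  v_g = (−2.5×10⁻³)/(1.36×10⁻⁴ × 1.00) = −18.4 m/s
|V_g| = √(u_g² + v_g²) = 19.3 m/s

19 m/s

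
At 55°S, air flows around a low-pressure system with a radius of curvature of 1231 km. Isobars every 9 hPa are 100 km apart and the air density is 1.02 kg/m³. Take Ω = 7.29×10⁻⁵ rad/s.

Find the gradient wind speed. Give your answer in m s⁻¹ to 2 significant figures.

Coriolis parameter at 55°S:
f = 2Ω sin φ = 2 × 7.29×10⁻⁵ × sin 55° = 1.19×10⁻⁴ s⁻¹
Pressure gradient: |∂P/∂n| = 900 Pa / 100000 m = 9.00×10⁻³ Pa/m
Geostrophic speed: V_g = |∂P/∂n|/(fρ) = 9.00×10⁻³/(1.19×10⁻⁴ × 1.02) = 73.9 m/s
Around a low, centrifugal force acts outward with Coriolis, so pressure-gradient force balances both:
(1/ρ)|∂P/∂n| = fV + V²/R  →  V² + fR·V − fR·V_g = 0
With fR = 1.19×10⁻⁴ × 1231×10³ m = 147 m/s:
V = [−fR + √((fR)² + 4 fR V_g)]/2 = [−147 + √(147² + 4×147×73.9)]/2 = 54 m/s
Subgeostrophic (V < V_g = 73.9 m/s), as expected around a low.

54 m s⁻¹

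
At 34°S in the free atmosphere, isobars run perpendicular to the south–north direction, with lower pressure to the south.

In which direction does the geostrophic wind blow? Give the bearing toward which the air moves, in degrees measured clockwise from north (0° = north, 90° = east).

090°

The pressure-gradient force points toward the south (bearing 180°).
Geostrophic balance: in the Southern Hemisphere the Coriolis force deflects motion to the left, so the geostrophic wind blows 90° to the left of the pressure-gradient force (low pressure on the right).
Rotating 180° by 90° counterclockwise gives 090° — the wind blows toward the east.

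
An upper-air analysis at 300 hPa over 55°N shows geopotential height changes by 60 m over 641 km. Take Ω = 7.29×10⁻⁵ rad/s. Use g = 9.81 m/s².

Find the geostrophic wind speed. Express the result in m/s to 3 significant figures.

Coriolis parameter at 55°N:
f = 2Ω sin φ = 2 × 7.29×10⁻⁵ × sin 55° = 1.19×10⁻⁴ s⁻¹
Height gradient: |∂Z/∂n| = 60 m / 641000 m = 9.36×10⁻⁵
On a pressure surface, geostrophic balance gives V_g = (g/f)|∂Z/∂n|:
V_g = 9.81 × 9.36×10⁻⁵ / 1.19×10⁻⁴ = 7.69 m/s

7.69 m/s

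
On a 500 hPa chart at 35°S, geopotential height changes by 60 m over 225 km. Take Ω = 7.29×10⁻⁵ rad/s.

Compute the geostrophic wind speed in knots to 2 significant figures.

Coriolis parameter at 35°S:
f = 2Ω sin φ = 2 × 7.29×10⁻⁵ × sin 35° = 8.36×10⁻⁵ s⁻¹
Height gradient: |∂Z/∂n| = 60 m / 225000 m = 2.67×10⁻⁴
On a pressure surface, geostrophic balance gives V_g = (g/f)|∂Z/∂n|:
V_g = 9.81 × 2.67×10⁻⁴ / 8.36×10⁻⁵ = 31.3 m/s
Converting: 31.3 m/s × 1.944 = 61 knots

61 knots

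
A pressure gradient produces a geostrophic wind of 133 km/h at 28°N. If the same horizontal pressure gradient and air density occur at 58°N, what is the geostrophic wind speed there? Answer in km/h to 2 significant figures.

With the same pressure gradient and density, V_g ∝ 1/f ∝ 1/sin φ.
V₂ = V₁ · sin φ₁ / sin φ₂ = 133 × sin 28° / sin 58°
V₂ = 133 × 0.4695/0.8480 = 74 km/h

74 km/h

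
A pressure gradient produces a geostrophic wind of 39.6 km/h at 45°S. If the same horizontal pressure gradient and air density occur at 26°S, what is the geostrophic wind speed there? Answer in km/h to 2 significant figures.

64 km/h

With the same pressure gradient and density, V_g ∝ 1/f ∝ 1/sin φ.
V₂ = V₁ · sin φ₁ / sin φ₂ = 39.6 × sin 45° / sin 26°
V₂ = 39.6 × 0.7071/0.4384 = 64 km/h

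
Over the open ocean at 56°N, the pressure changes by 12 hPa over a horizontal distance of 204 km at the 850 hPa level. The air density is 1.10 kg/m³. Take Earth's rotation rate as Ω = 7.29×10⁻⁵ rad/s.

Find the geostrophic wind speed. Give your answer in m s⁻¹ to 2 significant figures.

Coriolis parameter at 56°N:
f = 2Ω sin φ = 2 × 7.29×10⁻⁵ × sin 56° = 1.21×10⁻⁴ s⁻¹
Pressure gradient: |∂P/∂n| = 1200 Pa / 204000 m = 5.88×10⁻³ Pa/m
Geostrophic balance (pressure-gradient force = Coriolis force):
V_g = (1/(fρ)) |∂P/∂n| = 5.88×10⁻³ / (1.21×10⁻⁴ × 1.10) = 44.2 m/s

44 m s⁻¹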